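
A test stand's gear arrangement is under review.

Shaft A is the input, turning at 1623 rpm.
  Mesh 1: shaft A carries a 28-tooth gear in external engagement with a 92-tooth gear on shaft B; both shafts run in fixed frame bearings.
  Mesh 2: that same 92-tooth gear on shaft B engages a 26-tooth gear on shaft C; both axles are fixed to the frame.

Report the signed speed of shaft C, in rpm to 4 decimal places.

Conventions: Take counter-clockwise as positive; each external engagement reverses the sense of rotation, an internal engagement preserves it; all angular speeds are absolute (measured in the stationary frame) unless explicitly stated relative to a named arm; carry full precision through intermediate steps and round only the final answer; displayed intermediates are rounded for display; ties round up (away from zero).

2-mesh fixed-axis compound train (all bearings frame-fixed)
mesh 1 [28T→92T]: ω = 1623.0000×28/92 = 493.9565 rpm, sense flips to −
mesh 2 [92T→26T]: ω = 493.9565×92/26 = 1747.8462 rpm, sense flips to +
signed output speed = +1747.8462 rpm

+1747.8462 rpm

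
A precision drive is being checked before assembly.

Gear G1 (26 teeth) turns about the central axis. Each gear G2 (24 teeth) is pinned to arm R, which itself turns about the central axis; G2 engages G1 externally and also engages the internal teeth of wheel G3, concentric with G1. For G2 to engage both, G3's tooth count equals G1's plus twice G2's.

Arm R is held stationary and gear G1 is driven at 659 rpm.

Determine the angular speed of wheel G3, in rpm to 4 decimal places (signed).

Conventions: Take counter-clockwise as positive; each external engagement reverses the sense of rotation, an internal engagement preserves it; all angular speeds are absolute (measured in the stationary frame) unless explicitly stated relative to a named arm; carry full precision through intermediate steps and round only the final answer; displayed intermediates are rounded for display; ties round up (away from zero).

recognized (axles ride arm R): planetary set, 26/24/74 teeth
normalise by the input: solve with ω_sun = 1, then scale by 659 rpm
ring teeth: 26 + 2·24 = 74
26(ω_sun−ω_arm) = −74(ω_ring−ω_arm),  ω_arm = 0, ω_sun = 1
ω_ring = 0 − (26/74)(1−0) = -13/37
scale: ω_ring = -13/37 × 659 rpm = -231.5405 rpm

-231.5405 rpm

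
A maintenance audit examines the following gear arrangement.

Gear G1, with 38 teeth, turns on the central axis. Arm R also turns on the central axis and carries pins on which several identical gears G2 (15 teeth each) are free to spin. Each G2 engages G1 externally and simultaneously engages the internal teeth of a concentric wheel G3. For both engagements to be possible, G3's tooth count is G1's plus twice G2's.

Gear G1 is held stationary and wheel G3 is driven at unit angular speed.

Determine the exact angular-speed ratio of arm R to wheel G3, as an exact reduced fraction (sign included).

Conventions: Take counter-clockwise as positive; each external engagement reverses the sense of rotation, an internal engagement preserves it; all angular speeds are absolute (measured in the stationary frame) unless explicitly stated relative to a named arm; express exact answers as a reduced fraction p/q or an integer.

34/53

topology: planetary set — G1 38T / G2 15T / G3 68T, arm = carrier (Willis)
ring teeth: 38 + 2·15 = 68
38(ω_sun−ω_arm) = −68(ω_ring−ω_arm),  ω_sun = 0, ω_ring = 1
38(0−ω_arm) = −68(1−ω_arm)  ⇒  106·ω_arm = 68  ⇒  ω_arm = 34/53
ω_out/ω_in = 34/53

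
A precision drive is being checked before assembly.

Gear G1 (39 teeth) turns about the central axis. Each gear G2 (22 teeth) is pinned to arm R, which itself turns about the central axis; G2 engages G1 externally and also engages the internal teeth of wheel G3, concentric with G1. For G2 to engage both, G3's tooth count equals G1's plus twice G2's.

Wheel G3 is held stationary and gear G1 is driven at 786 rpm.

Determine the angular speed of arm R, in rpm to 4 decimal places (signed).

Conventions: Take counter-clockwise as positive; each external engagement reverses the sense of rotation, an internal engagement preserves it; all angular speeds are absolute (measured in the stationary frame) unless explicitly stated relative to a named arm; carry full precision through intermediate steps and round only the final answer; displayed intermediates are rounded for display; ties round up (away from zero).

+251.2623 rpm

class = planetary set [G3 = 39+2·22 = 83; Willis about the carrier]
normalise by the input: solve with ω_sun = 1, then scale by 786 rpm
ring teeth: 39 + 2·22 = 83
39(ω_sun−ω_arm) = −83(ω_ring−ω_arm),  ω_ring = 0, ω_sun = 1
39(1−ω_arm) = −83(0−ω_arm)  ⇒  122·ω_arm = 39  ⇒  ω_arm = 39/122
scale: ω_arm = 39/122 × 786 rpm = +251.2623 rpm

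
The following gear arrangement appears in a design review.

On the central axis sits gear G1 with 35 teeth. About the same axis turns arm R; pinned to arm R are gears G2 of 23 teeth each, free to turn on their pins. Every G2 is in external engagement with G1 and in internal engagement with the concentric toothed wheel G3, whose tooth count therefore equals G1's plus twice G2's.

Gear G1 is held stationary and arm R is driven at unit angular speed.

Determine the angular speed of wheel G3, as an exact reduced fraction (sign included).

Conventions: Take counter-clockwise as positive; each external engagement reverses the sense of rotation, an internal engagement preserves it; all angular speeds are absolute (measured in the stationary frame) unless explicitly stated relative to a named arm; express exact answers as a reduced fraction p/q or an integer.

116/81

planetary set (35T centre, 23T on arm, 81T internal) — Willis relation
ring teeth: 35 + 2·23 = 81
35(ω_sun−ω_arm) = −81(ω_ring−ω_arm),  ω_sun = 0, ω_arm = 1
ω_ring = 1 − (35/81)(0−1) = 116/81
exact speed ratio = 116/81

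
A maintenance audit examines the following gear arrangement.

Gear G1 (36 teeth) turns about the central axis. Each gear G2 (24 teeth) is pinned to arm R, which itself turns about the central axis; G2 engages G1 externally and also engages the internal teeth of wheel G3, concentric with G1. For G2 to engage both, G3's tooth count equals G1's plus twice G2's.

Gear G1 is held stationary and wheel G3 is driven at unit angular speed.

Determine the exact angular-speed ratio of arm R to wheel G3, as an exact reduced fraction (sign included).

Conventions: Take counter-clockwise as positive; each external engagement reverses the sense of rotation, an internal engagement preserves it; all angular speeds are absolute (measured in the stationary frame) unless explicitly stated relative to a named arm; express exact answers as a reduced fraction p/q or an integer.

7/10

planetary set (36T centre, 24T on arm, 84T internal) — Willis relation
ring teeth: 36 + 2·24 = 84
36(ω_sun−ω_arm) = −84(ω_ring−ω_arm),  ω_sun = 0, ω_ring = 1
36(0−ω_arm) = −84(1−ω_arm)  ⇒  120·ω_arm = 84  ⇒  ω_arm = 7/10
ω_out/ω_in = 7/10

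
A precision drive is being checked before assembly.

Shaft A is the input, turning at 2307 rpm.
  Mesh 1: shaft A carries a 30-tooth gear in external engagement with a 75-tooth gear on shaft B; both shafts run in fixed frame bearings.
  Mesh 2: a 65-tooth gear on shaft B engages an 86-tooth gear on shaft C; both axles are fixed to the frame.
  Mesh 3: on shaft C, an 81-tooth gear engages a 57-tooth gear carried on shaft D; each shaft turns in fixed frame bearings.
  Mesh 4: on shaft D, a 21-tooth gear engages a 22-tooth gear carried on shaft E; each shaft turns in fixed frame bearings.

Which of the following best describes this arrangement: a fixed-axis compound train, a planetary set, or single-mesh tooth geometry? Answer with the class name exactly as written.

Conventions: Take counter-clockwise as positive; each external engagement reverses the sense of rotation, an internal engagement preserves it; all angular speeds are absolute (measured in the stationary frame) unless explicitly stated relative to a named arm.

4-mesh fixed-axis compound train (all bearings frame-fixed)
classification: fixed-axis compound train

fixed-axis compound train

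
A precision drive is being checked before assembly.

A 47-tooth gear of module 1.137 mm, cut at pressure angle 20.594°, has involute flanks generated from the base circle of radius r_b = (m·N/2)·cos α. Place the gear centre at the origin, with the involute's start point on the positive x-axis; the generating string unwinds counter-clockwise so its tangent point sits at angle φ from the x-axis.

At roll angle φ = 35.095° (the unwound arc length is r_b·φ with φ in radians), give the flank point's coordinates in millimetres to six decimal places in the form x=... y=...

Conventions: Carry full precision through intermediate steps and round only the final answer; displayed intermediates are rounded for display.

class = single-mesh tooth geometry [base-circle involute, m = 1.137, 47T]
pitch radius r_p = m·N/2 = 1.137·47/2 = 26.719500
base radius r_b = r_p·cos α = 26.719500·cos 20.594° = 25.012027
roll angle φ = 35.095° = 0.61252330 rad
x = r_b·(cos φ + φ·sin φ) = 29.273083
y = r_b·(sin φ − φ·cos φ) = 1.845071

x=29.273083 y=1.845071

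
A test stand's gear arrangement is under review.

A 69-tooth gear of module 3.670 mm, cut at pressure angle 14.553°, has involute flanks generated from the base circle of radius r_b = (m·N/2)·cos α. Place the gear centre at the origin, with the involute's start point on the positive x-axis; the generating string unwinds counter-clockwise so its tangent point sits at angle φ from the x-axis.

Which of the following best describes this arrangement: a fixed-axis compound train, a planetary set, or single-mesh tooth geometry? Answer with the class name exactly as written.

single-mesh involute tooth geometry (69T wheel at module 3.670)
classification: single-mesh tooth geometry

single-mesh tooth geometry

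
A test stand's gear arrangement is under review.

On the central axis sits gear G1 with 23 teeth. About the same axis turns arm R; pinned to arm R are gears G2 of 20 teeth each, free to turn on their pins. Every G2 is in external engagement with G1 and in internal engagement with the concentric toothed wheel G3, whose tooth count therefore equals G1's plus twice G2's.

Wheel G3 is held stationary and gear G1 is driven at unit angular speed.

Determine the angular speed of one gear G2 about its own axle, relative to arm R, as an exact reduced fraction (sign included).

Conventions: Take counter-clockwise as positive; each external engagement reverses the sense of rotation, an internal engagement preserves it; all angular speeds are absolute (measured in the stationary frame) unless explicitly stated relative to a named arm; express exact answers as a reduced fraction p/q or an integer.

recognized (axles ride arm R): planetary set, 23/20/63 teeth
ring teeth: 23 + 2·20 = 63
23(ω_sun−ω_arm) = −63(ω_ring−ω_arm),  ω_ring = 0, ω_sun = 1
23(1−ω_arm) = −63(0−ω_arm)  ⇒  86·ω_arm = 23  ⇒  ω_arm = 23/86
sun–planet mesh: 23·(1−23/86) = −20·(ω_p−ω_arm)  ⇒  ω_p−ω_arm = -1449/1720
exact speed ratio = -1449/1720

-1449/1720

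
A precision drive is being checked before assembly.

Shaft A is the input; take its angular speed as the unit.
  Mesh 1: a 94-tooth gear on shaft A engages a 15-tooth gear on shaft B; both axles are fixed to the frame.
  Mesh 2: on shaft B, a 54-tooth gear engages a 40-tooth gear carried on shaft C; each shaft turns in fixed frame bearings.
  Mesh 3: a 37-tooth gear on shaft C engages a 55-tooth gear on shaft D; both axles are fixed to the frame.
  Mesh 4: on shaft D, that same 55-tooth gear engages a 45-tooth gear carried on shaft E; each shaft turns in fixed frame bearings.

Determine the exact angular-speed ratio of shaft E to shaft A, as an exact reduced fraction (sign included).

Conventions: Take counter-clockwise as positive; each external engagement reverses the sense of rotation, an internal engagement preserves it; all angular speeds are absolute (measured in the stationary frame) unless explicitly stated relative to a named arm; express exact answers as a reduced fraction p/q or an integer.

class = fixed-axis compound train [4 meshes; 4 ratios multiply, 4 sense flips]
mesh 1 [94T→15T]: running ratio 94/15, sense −
mesh 2 [54T→40T]: running ratio 423/50, sense +
mesh 3 [37T→55T]: running ratio 15651/2750, sense −
mesh 4 [55T→45T]: running ratio 1739/250, sense +
ω_out/ω_in = 1739/250

1739/250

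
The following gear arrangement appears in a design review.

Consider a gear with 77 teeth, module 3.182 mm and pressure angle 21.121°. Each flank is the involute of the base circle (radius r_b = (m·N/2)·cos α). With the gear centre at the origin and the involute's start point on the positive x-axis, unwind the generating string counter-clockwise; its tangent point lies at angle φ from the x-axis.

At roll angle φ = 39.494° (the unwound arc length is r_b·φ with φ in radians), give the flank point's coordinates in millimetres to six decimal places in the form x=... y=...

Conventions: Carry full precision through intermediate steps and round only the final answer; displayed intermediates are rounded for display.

recognized (one wheel, involute flank): single-mesh tooth geometry, m = 3.182, N = 77
pitch radius r_p = m·N/2 = 3.182·77/2 = 122.507000
base radius r_b = r_p·cos α = 122.507000·cos 21.121° = 114.277167
roll angle φ = 39.494° = 0.68930033 rad
x = r_b·(cos φ + φ·sin φ) = 138.285019
y = r_b·(sin φ − φ·cos φ) = 11.892872

x=138.285019 y=11.892872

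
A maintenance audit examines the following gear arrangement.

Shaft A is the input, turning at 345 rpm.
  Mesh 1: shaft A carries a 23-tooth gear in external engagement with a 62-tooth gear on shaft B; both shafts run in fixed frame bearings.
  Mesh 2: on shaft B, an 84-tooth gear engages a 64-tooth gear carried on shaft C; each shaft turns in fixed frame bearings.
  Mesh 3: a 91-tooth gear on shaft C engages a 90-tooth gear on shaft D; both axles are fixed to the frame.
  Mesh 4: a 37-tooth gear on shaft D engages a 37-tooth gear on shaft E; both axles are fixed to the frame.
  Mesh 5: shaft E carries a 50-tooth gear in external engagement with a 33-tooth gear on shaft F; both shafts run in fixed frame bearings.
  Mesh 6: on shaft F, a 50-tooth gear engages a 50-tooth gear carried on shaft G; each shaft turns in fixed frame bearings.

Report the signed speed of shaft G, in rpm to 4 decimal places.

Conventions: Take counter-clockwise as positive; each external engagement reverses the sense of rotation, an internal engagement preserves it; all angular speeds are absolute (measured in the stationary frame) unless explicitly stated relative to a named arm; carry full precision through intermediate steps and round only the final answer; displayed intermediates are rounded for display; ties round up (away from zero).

6-mesh fixed-axis compound train (all bearings frame-fixed)
mesh 1 [23T→62T]: ω = 345.0000×23/62 = 127.9839 rpm, sense flips to −
mesh 2 [84T→64T]: ω = 127.9839×84/64 = 167.9788 rpm, sense flips to +
mesh 3 [91T→90T]: ω = 167.9788×91/90 = 169.8453 rpm, sense flips to −
mesh 4 [37T→37T]: ω = 169.8453×37/37 = 169.8453 rpm, sense flips to +
mesh 5 [50T→33T]: ω = 169.8453×50/33 = 257.3413 rpm, sense flips to −
mesh 6 [50T→50T]: ω = 257.3413×50/50 = 257.3413 rpm, sense flips to +
signed output speed = +257.3413 rpm

+257.3413 rpm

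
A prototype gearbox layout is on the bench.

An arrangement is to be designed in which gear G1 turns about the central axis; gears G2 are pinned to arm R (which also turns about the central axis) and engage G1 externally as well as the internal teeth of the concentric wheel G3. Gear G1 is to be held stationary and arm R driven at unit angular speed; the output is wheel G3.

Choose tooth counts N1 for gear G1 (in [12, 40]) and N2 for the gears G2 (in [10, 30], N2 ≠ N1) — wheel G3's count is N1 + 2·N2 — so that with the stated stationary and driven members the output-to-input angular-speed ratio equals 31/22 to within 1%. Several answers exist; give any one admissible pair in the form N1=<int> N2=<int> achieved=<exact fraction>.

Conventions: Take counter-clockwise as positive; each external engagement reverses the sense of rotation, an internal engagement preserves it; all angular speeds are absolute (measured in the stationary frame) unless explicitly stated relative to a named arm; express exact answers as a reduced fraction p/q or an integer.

N1=18 N2=13 achieved=31/22

topology: planetary set — design target 31/22, arm = carrier (Willis)
Willis with ω_sun = 0: ω_ring/ω_arm = (N1+N3)/N3; set equal to 31/22  ⇒  N3/N1 = 1/(31/22 − 1) = 22/9
N3 = N1 + 2·N2  ⇒  N2/N1 = (N3/N1 − 1)/2 = (22/9 − 1)/2 = 13/18
smallest multiple with N1 ≥ 12 and N2 ≥ 10: k = 1  ⇒  N1 = 1·18 = 18, N2 = 1·13 = 13 (N1 ≤ 40, N2 ≤ 30, N2 ≠ N1 ✓), N3 = 18 + 2·13 = 44
check: (N1+N3)/N3 with N1 = 18, N3 = 44 gives 31/22; |achieved − target| = 0 ≤ 31/2200 ✓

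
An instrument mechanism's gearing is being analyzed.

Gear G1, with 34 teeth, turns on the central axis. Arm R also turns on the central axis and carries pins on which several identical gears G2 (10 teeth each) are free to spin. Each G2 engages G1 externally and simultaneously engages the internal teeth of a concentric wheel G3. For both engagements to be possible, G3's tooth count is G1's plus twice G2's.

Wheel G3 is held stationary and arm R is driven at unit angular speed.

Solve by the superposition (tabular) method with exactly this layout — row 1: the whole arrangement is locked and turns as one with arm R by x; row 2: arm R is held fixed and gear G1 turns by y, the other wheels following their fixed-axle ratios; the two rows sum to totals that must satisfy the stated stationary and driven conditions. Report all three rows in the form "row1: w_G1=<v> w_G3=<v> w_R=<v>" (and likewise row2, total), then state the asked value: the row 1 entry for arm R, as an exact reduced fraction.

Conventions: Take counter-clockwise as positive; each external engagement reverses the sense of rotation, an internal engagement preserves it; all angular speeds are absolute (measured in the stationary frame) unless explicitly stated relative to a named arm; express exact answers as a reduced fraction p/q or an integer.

row1: w_G1=1 w_G3=1 w_R=1
row2: w_G1=27/17 w_G3=-1 w_R=0
total: w_G1=44/17 w_G3=0 w_R=1
asked value: 1

planetary set (34T centre, 10T on arm, 54T internal) — Willis relation
row 1 (train locked, turned with arm): all members turn x
row 2 — arm fixed, fixed-axis ratios: sun y, ring −(34/54)·y, arm 0
boundary: total ω_ring = x − (34/54)·y = 0 and total ω_arm = x = 1  ⇒  y = 27/17, x = 1
row 2 ring = −(34/54)·27/17 = -1
totals (row 1 + row 2): sun 1 + 27/17 = 44/17, ring 1 + (-1) = 0, arm 1 + 0 = 1
asked cell (row1, arm) = 1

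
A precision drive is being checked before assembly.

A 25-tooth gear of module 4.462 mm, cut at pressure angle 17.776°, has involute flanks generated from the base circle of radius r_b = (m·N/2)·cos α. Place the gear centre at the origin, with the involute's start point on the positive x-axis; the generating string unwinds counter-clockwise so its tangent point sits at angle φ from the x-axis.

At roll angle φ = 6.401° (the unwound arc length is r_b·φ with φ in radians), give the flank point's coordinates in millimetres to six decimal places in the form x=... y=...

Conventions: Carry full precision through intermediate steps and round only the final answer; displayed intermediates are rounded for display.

x=53.442568 y=0.024655

recognized (one wheel, involute flank): single-mesh tooth geometry, m = 4.462, N = 25
pitch radius r_p = m·N/2 = 4.462·25/2 = 55.775000
base radius r_b = r_p·cos α = 55.775000·cos 17.776° = 53.112154
roll angle φ = 6.401° = 0.11171853 rad
x = r_b·(cos φ + φ·sin φ) = 53.442568
y = r_b·(sin φ − φ·cos φ) = 0.024655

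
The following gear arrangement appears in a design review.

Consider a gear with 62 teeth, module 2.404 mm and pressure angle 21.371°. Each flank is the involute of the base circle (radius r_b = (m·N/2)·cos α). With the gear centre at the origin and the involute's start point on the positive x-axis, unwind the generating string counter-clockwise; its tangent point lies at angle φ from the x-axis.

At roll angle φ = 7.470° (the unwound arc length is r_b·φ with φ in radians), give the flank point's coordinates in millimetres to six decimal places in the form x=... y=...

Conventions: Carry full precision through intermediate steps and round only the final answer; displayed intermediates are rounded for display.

class = single-mesh tooth geometry [base-circle involute, m = 2.404, 62T]
pitch radius r_p = m·N/2 = 2.404·62/2 = 74.524000
base radius r_b = r_p·cos α = 74.524000·cos 21.371° = 69.399758
roll angle φ = 7.470° = 0.13037610 rad
x = r_b·(cos φ + φ·sin φ) = 69.987080
y = r_b·(sin φ − φ·cos φ) = 0.051179

x=69.987080 y=0.051179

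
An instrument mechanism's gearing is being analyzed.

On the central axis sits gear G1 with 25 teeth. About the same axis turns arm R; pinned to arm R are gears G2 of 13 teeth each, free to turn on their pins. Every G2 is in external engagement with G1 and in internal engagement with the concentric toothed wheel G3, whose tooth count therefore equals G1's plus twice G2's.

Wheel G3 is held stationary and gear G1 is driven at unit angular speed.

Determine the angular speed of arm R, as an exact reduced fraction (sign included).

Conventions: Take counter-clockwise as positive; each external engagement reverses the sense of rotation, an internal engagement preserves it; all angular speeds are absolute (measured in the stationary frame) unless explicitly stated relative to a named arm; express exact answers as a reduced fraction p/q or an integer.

planetary set (25T centre, 13T on arm, 51T internal) — Willis relation
ring teeth: 25 + 2·13 = 51
25(ω_sun−ω_arm) = −51(ω_ring−ω_arm),  ω_ring = 0, ω_sun = 1
25(1−ω_arm) = −51(0−ω_arm)  ⇒  76·ω_arm = 25  ⇒  ω_arm = 25/76
exact speed ratio = 25/76

25/76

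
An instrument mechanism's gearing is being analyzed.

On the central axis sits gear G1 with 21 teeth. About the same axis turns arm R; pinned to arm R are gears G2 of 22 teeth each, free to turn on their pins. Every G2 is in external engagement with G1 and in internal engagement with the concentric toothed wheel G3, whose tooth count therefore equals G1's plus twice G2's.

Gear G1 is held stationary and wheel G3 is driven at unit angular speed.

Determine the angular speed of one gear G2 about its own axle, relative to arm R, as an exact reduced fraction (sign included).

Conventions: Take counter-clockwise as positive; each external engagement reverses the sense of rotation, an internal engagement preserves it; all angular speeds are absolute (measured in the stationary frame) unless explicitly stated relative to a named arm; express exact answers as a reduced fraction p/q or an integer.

1365/1892

recognized (axles ride arm R): planetary set, 21/22/65 teeth
ring teeth: 21 + 2·22 = 65
21(ω_sun−ω_arm) = −65(ω_ring−ω_arm),  ω_sun = 0, ω_ring = 1
21(0−ω_arm) = −65(1−ω_arm)  ⇒  86·ω_arm = 65  ⇒  ω_arm = 65/86
sun–planet mesh: 21·(0−65/86) = −22·(ω_p−ω_arm)  ⇒  ω_p−ω_arm = 1365/1892
exact speed ratio = 1365/1892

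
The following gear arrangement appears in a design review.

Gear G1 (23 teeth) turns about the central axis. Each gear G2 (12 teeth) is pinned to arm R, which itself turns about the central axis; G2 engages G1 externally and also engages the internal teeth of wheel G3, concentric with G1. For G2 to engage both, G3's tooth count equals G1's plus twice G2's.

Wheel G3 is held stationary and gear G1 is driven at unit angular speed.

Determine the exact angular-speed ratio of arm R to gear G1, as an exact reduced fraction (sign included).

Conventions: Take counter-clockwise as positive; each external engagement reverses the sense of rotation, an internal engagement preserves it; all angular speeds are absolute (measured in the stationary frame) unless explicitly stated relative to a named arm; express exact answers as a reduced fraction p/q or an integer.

topology: planetary set — G1 23T / G2 12T / G3 47T, arm = carrier (Willis)
ring teeth: 23 + 2·12 = 47
23(ω_sun−ω_arm) = −47(ω_ring−ω_arm),  ω_ring = 0, ω_sun = 1
23(1−ω_arm) = −47(0−ω_arm)  ⇒  70·ω_arm = 23  ⇒  ω_arm = 23/70
ω_out/ω_in = 23/70

23/70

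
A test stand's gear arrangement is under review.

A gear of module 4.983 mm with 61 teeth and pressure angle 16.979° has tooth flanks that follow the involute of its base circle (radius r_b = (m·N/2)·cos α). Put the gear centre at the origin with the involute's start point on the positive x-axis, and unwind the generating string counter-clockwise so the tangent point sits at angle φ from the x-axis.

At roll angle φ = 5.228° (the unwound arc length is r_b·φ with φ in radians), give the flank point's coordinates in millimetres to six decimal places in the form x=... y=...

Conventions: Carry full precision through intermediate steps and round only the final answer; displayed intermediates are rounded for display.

x=145.960755 y=0.036778

topology: single-mesh involute geometry — m = 4.983, N = 61
pitch radius r_p = m·N/2 = 4.983·61/2 = 151.981500
base radius r_b = r_p·cos α = 151.981500·cos 16.979° = 145.356908
roll angle φ = 5.228° = 0.09124581 rad
x = r_b·(cos φ + φ·sin φ) = 145.960755
y = r_b·(sin φ − φ·cos φ) = 0.036778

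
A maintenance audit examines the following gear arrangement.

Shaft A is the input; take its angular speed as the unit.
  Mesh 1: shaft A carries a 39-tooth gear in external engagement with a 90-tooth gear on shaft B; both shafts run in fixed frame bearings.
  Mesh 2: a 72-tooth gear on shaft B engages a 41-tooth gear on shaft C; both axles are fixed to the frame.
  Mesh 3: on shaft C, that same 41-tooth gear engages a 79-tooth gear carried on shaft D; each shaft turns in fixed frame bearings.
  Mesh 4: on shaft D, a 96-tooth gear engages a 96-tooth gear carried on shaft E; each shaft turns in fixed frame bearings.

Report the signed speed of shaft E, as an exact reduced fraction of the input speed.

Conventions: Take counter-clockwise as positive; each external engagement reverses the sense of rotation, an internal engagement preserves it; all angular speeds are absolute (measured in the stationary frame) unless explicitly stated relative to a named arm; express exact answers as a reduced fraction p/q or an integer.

156/395

4-mesh fixed-axis compound train (all bearings frame-fixed)
mesh 1 [39T→90T]: |ω|/ω_in = 1×39/90 = 13/30, sense flips to −
mesh 2 [72T→41T]: |ω|/ω_in = (13/30)×72/41 = 156/205, sense flips to +
mesh 3 [41T→79T]: |ω|/ω_in = (156/205)×41/79 = 156/395, sense flips to −
mesh 4 [96T→96T]: |ω|/ω_in = (156/395)×96/96 = 156/395, sense flips to +
signed output speed (× input speed) = 156/395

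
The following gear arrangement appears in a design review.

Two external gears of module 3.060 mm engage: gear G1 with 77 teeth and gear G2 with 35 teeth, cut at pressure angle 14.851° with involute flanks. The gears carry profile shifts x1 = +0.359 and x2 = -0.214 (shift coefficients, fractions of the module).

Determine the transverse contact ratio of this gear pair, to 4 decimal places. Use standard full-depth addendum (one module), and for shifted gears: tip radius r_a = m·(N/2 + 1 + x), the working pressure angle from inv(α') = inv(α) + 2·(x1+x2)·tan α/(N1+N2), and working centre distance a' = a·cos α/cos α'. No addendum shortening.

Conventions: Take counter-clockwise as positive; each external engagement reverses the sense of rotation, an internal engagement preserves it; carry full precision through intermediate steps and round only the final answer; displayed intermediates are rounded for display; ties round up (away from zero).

single-mesh involute tooth geometry (77T engaging 35T at module 3.060)
base radii: r_b1 = 113.874631, r_b2 = 51.761196
tip radii: r_a1 = 121.968540, r_a2 = 55.955160
inv(α') = inv(14.851°) + 2·(+0.359-0.214)·tan α/(77+35) = 0.00665161  ⇒  α' = 15.38974°
a' = a·cos α / cos α' = 171.3600·cos 14.851°/cos 15.38974° = 171.795926
action lengths: √(r_a1²−r_b1²) = 43.690882, √(r_a2²−r_b2²) = 21.254612
base pitch p_b = π·m·cos α = 9.292148
CR = (43.690882 + 21.254612 − 171.795926·sin 15.38974°)/9.292148 = 2.082800
contact ratio ≈ 2.0828

2.0828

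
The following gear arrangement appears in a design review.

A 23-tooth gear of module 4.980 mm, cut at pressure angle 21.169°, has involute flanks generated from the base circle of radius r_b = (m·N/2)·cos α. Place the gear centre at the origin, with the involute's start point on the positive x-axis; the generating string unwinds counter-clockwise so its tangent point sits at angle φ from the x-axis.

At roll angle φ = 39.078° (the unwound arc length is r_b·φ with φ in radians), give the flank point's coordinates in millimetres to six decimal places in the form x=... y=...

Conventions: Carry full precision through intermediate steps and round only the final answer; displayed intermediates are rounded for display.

x=64.419239 y=5.389572

class = single-mesh tooth geometry [base-circle involute, m = 4.980, 23T]
pitch radius r_p = m·N/2 = 4.980·23/2 = 57.270000
base radius r_b = r_p·cos α = 57.270000·cos 21.169° = 53.405382
roll angle φ = 39.078° = 0.68203977 rad
x = r_b·(cos φ + φ·sin φ) = 64.419239
y = r_b·(sin φ − φ·cos φ) = 5.389572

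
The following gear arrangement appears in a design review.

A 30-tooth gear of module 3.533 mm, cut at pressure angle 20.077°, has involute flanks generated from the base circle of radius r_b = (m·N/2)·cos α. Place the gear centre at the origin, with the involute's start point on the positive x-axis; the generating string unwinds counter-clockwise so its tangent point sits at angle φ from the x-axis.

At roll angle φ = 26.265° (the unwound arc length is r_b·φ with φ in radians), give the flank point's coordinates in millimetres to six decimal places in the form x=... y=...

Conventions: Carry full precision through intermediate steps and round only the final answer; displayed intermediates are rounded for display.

x=54.732876 y=1.564938

single-mesh involute tooth geometry (30T wheel at module 3.533)
pitch radius r_p = m·N/2 = 3.533·30/2 = 52.995000
base radius r_b = r_p·cos α = 52.995000·cos 20.077° = 49.774607
roll angle φ = 26.265° = 0.45841073 rad
x = r_b·(cos φ + φ·sin φ) = 54.732876
y = r_b·(sin φ − φ·cos φ) = 1.564938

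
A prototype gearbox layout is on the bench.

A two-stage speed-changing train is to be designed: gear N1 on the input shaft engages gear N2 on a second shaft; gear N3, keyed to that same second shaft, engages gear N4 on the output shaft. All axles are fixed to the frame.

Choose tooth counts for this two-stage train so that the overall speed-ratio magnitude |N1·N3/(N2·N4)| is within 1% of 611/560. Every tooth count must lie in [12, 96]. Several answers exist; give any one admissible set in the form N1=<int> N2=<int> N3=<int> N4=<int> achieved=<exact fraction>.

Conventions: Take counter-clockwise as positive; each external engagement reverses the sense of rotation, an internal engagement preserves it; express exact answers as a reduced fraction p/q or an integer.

topology: fixed-axis compound train — 2 stages, target 611/560
target = 611/560 in lowest terms: an exact hit needs N1·N3 = k·611 and N2·N4 = k·560 for one integer k, every count in [12, 96]; additionally prefer no 1:1 stage (N1 ≠ N2, N3 ≠ N4)
k = 1: N1·N3 = 611 = 13·47, N2·N4 = 560 = 14·40
achieved = 13·47/(14·40) = 611/560; |achieved − target| = 0 ≤ 611/56000 ✓

N1=13 N2=14 N3=47 N4=40 achieved=611/560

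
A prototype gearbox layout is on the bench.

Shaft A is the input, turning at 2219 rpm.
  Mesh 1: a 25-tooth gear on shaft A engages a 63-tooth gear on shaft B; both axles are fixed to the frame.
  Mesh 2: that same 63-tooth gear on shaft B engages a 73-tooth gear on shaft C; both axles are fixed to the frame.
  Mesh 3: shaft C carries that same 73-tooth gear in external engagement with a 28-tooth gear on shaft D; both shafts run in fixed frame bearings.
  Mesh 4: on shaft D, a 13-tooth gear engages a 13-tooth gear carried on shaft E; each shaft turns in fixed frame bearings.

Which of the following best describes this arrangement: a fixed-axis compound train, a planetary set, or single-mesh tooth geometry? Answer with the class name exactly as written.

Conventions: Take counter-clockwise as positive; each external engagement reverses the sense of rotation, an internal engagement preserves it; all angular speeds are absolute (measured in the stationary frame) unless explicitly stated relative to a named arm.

class = fixed-axis compound train [4 meshes; 4 ratios multiply, 4 sense flips]
classification: fixed-axis compound train

fixed-axis compound train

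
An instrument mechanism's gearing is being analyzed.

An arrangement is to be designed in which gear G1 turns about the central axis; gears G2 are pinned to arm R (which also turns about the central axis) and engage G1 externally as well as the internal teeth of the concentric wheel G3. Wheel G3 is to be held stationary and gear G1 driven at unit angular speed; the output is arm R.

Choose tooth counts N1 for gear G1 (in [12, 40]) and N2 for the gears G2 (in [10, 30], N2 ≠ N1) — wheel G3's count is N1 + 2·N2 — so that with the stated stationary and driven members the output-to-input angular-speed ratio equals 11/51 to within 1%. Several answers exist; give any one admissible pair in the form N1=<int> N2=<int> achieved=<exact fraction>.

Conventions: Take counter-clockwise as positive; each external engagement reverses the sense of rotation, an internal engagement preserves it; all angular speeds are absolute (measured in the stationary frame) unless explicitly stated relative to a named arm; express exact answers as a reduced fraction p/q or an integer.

N1=22 N2=29 achieved=11/51

topology: planetary set — design target 11/51, arm = carrier (Willis)
Willis with ω_ring = 0: ω_arm/ω_sun = N1/(N1+N3); set equal to 11/51  ⇒  N3/N1 = 1/(11/51) − 1 = 40/11
N3 = N1 + 2·N2  ⇒  N2/N1 = (N3/N1 − 1)/2 = (40/11 − 1)/2 = 29/22
smallest multiple with N1 ≥ 12 and N2 ≥ 10: k = 1  ⇒  N1 = 1·22 = 22, N2 = 1·29 = 29 (N1 ≤ 40, N2 ≤ 30, N2 ≠ N1 ✓), N3 = 22 + 2·29 = 80
check: N1/(N1+N3) with N1 = 22, N3 = 80 gives 11/51; |achieved − target| = 0 ≤ 11/5100 ✓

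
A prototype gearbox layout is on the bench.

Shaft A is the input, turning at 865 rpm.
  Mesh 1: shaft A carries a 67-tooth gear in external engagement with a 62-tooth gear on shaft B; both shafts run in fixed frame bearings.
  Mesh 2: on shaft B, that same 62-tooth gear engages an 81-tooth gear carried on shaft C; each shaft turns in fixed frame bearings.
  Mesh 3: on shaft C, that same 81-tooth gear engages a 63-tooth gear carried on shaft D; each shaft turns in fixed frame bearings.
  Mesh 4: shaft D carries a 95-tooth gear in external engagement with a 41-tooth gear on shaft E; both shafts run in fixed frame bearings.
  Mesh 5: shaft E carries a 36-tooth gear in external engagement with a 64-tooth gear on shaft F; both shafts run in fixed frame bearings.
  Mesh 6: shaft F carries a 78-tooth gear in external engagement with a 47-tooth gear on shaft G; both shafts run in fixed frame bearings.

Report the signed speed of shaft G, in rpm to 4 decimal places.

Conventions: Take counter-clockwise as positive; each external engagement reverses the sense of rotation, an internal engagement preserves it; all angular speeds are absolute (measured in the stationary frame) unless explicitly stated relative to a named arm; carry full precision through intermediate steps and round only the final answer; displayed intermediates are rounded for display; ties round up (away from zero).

6-mesh fixed-axis compound train (all bearings frame-fixed)
mesh 1 [67T→62T]: ω = 865.0000×67/62 = 934.7581 rpm, sense flips to −
mesh 2 [62T→81T]: ω = 934.7581×62/81 = 715.4938 rpm, sense flips to +
mesh 3 [81T→63T]: ω = 715.4938×81/63 = 919.9206 rpm, sense flips to −
mesh 4 [95T→41T]: ω = 919.9206×95/41 = 2131.5234 rpm, sense flips to +
mesh 5 [36T→64T]: ω = 2131.5234×36/64 = 1198.9819 rpm, sense flips to −
mesh 6 [78T→47T]: ω = 1198.9819×78/47 = 1989.7998 rpm, sense flips to +
signed output speed = +1989.7998 rpm

+1989.7998 rpm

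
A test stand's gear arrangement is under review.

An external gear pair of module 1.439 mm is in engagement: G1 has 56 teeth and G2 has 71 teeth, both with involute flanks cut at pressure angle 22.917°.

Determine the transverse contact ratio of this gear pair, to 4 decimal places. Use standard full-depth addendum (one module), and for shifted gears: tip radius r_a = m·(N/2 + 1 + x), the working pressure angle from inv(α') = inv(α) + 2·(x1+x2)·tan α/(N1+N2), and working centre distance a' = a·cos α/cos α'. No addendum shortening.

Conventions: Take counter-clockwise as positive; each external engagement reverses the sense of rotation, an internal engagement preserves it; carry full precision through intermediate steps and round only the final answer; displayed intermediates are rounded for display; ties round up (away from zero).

1.6434

topology: single-mesh involute geometry — m = 1.439, 56T/71T pair
base radii: r_b1 = 37.111749, r_b2 = 47.052396
tip radii: r_a1 = 41.731000, r_a2 = 52.523500
no profile shift: α' = α, a' = a
action lengths: √(r_a1²−r_b1²) = 19.083880, √(r_a2²−r_b2²) = 23.340739
base pitch p_b = π·m·cos α = 4.163928
CR = (19.083880 + 23.340739 − 91.376500·sin 22.91700°)/4.163928 = 1.643366
contact ratio ≈ 1.6434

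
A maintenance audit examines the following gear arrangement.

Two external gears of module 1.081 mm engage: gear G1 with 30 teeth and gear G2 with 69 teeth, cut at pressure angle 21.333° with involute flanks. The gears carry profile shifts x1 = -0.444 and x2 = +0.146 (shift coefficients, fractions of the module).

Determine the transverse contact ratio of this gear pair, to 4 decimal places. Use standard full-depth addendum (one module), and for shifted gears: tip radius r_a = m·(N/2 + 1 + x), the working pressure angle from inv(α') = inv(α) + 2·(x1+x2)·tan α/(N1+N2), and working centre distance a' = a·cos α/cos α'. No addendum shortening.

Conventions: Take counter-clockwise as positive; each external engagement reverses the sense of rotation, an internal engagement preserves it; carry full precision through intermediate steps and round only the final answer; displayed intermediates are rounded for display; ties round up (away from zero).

1.7460

recognized (one external pair, fixed centres): single-mesh tooth geometry, m = 1.081, N1 = 30, N2 = 69
base radii: r_b1 = 15.103978, r_b2 = 34.739150
tip radii: r_a1 = 16.816036, r_a2 = 38.533326
inv(α') = inv(21.333°) + 2·(-0.444+0.146)·tan α/(30+69) = 0.01586510  ⇒  α' = 20.40646°
a' = a·cos α / cos α' = 53.5095·cos 21.333°/cos 20.40646° = 53.180601
action lengths: √(r_a1²−r_b1²) = 7.392490, √(r_a2²−r_b2²) = 16.673592
base pitch p_b = π·m·cos α = 3.163370
CR = (7.392490 + 16.673592 − 53.180601·sin 20.40646°)/3.163370 = 1.745983
contact ratio ≈ 1.7460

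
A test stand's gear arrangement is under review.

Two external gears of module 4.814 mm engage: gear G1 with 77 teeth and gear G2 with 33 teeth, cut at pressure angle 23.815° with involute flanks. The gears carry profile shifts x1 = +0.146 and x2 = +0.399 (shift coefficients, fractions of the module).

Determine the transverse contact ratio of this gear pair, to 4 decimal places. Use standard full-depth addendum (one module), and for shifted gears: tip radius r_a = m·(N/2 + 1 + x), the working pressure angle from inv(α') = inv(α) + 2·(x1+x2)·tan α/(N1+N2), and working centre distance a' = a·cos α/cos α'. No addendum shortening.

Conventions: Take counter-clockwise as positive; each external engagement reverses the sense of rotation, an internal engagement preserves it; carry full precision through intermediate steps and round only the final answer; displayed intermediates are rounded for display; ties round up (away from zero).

1.5041

topology: single-mesh involute geometry — m = 4.814, 77T/33T pair
base radii: r_b1 = 169.558123, r_b2 = 72.667767
tip radii: r_a1 = 190.855844, r_a2 = 86.165786
inv(α') = inv(23.815°) + 2·(+0.146+0.399)·tan α/(77+33) = 0.03008868  ⇒  α' = 25.02982°
a' = a·cos α / cos α' = 264.7700·cos 23.815°/cos 25.02982° = 267.331623
action lengths: √(r_a1²−r_b1²) = 87.612762, √(r_a2²−r_b2²) = 46.302681
base pitch p_b = π·m·cos α = 13.835911
CR = (87.612762 + 46.302681 − 267.331623·sin 25.02982°)/13.835911 = 1.504066
contact ratio ≈ 1.5041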